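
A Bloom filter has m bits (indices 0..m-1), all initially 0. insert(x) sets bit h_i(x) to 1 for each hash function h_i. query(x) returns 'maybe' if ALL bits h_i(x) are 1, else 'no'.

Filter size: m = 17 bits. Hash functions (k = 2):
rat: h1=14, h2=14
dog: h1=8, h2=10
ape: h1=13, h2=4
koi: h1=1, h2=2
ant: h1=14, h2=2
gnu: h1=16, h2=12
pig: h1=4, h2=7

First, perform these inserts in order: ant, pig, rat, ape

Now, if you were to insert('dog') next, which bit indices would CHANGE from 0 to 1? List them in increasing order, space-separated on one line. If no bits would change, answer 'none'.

Answer: 8 10

Derivation:
Start: bits=00000000000000000
After insert 'ant': sets bits 2 14 -> bits=00100000000000100
After insert 'pig': sets bits 4 7 -> bits=00101001000000100
After insert 'rat': sets bits 14 -> bits=00101001000000100
After insert 'ape': sets bits 4 13 -> bits=00101001000001100
insert 'dog' would touch bits 8 10; currently bit8=0, bit10=0
Bits that are 0 among those (would change 0->1): 8 10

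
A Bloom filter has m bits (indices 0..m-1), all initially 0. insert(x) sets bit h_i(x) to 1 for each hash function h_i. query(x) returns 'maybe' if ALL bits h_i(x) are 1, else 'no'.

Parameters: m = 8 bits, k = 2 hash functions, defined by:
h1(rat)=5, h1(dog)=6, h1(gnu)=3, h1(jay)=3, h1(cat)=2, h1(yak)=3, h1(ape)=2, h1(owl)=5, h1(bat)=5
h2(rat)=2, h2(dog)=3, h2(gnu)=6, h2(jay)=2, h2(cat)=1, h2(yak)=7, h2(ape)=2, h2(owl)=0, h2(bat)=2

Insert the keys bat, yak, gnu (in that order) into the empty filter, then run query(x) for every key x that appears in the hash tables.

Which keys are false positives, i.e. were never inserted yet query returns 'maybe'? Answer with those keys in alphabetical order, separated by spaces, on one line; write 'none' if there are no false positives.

Answer: ape dog jay rat

Derivation:
Start: bits=00000000
After insert 'bat': sets bits 2 5 -> bits=00100100
After insert 'yak': sets bits 3 7 -> bits=00110101
After insert 'gnu': sets bits 3 6 -> bits=00110111
Not inserted: ape cat dog jay owl rat — query each against bits=00110111:
query ape: checks bit2=1 (all 1) -> maybe => FALSE POSITIVE
query cat: checks bit1=0, bit2=1 (has a 0) -> no => not a false positive
query dog: checks bit3=1, bit6=1 (all 1) -> maybe => FALSE POSITIVE
query jay: checks bit2=1, bit3=1 (all 1) -> maybe => FALSE POSITIVE
query owl: checks bit0=0, bit5=1 (has a 0) -> no => not a false positive
query rat: checks bit2=1, bit5=1 (all 1) -> maybe => FALSE POSITIVE
False positives (alphabetical): ape dog jay rat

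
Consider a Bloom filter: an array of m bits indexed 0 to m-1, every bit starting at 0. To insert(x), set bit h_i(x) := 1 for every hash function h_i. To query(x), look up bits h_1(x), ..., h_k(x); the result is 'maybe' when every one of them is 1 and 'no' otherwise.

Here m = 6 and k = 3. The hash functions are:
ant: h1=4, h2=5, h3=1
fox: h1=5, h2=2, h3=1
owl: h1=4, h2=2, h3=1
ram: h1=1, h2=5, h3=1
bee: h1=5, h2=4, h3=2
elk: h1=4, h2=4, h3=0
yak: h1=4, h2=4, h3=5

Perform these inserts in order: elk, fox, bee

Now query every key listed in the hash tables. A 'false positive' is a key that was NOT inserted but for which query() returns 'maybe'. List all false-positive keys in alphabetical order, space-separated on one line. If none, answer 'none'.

Start: bits=000000
After insert 'elk': sets bits 0 4 -> bits=100010
After insert 'fox': sets bits 1 2 5 -> bits=111011
After insert 'bee': sets bits 2 4 5 -> bits=111011
Not inserted: ant owl ram yak — query each against bits=111011:
query ant: checks bit1=1, bit4=1, bit5=1 (all 1) -> maybe => FALSE POSITIVE
query owl: checks bit1=1, bit2=1, bit4=1 (all 1) -> maybe => FALSE POSITIVE
query ram: checks bit1=1, bit5=1 (all 1) -> maybe => FALSE POSITIVE
query yak: checks bit4=1, bit5=1 (all 1) -> maybe => FALSE POSITIVE
False positives (alphabetical): ant owl ram yak

Answer: ant owl ram yak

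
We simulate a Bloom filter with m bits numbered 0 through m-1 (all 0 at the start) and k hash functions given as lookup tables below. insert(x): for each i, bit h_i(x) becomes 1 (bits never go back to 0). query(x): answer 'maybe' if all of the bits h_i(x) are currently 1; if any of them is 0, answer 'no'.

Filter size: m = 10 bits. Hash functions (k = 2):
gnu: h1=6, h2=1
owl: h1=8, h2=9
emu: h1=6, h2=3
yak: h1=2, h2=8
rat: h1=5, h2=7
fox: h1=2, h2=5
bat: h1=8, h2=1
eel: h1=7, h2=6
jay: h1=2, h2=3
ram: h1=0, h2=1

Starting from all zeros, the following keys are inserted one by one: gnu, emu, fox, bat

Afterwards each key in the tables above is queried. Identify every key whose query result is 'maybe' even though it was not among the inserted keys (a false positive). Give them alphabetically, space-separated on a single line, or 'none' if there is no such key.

Start: bits=0000000000
After insert 'gnu': sets bits 1 6 -> bits=0100001000
After insert 'emu': sets bits 3 6 -> bits=0101001000
After insert 'fox': sets bits 2 5 -> bits=0111011000
After insert 'bat': sets bits 1 8 -> bits=0111011010
Not inserted: eel jay owl ram rat yak — query each against bits=0111011010:
query eel: checks bit6=1, bit7=0 (has a 0) -> no => not a false positive
query jay: checks bit2=1, bit3=1 (all 1) -> maybe => FALSE POSITIVE
query owl: checks bit8=1, bit9=0 (has a 0) -> no => not a false positive
query ram: checks bit0=0, bit1=1 (has a 0) -> no => not a false positive
query rat: checks bit5=1, bit7=0 (has a 0) -> no => not a false positive
query yak: checks bit2=1, bit8=1 (all 1) -> maybe => FALSE POSITIVE
False positives (alphabetical): jay yak

Answer: jay yak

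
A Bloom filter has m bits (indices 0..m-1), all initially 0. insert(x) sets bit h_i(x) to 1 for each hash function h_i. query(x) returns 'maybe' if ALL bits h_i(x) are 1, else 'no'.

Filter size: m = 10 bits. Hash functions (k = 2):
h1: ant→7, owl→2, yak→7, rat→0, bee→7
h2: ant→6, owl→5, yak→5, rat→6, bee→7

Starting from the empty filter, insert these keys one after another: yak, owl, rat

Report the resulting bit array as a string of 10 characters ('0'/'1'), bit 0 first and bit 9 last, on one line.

Start: bits=0000000000
After insert 'yak': sets bits 5 7 -> bits=0000010100
After insert 'owl': sets bits 2 5 -> bits=0010010100
After insert 'rat': sets bits 0 6 -> bits=1010011100

Answer: 1010011100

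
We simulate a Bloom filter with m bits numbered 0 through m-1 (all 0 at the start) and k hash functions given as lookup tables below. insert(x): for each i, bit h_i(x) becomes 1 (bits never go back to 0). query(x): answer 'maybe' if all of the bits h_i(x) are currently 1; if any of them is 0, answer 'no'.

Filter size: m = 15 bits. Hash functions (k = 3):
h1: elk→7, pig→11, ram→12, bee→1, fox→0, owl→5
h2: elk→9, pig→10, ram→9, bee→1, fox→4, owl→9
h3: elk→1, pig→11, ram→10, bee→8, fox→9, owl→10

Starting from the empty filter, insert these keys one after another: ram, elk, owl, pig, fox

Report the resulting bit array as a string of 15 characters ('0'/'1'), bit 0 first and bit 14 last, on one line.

Start: bits=000000000000000
After insert 'ram': sets bits 9 10 12 -> bits=000000000110100
After insert 'elk': sets bits 1 7 9 -> bits=010000010110100
After insert 'owl': sets bits 5 9 10 -> bits=010001010110100
After insert 'pig': sets bits 10 11 -> bits=010001010111100
After insert 'fox': sets bits 0 4 9 -> bits=110011010111100

Answer: 110011010111100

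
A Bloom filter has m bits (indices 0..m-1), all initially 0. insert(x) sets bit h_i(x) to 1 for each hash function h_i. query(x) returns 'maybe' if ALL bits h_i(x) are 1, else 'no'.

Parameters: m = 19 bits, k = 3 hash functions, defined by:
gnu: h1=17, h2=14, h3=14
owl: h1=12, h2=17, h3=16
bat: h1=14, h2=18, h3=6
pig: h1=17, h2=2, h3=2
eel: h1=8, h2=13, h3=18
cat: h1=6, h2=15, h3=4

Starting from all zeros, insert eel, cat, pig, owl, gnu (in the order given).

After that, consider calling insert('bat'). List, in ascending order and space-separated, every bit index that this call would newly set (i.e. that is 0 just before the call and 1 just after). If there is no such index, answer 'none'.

Start: bits=0000000000000000000
After insert 'eel': sets bits 8 13 18 -> bits=0000000010000100001
After insert 'cat': sets bits 4 6 15 -> bits=0000101010000101001
After insert 'pig': sets bits 2 17 -> bits=0010101010000101011
After insert 'owl': sets bits 12 16 17 -> bits=0010101010001101111
After insert 'gnu': sets bits 14 17 -> bits=0010101010001111111
insert 'bat' would touch bits 6 14 18; currently bit6=1, bit14=1, bit18=1
Bits that are 0 among those (would change 0->1): none

Answer: none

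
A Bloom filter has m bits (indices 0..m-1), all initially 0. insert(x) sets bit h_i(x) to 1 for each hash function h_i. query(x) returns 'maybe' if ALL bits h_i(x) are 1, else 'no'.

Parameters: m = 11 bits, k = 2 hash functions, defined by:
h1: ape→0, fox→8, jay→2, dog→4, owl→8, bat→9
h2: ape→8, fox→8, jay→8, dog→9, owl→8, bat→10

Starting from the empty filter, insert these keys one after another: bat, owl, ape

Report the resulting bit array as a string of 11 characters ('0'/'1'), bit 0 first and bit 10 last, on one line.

Answer: 10000000111

Derivation:
Start: bits=00000000000
After insert 'bat': sets bits 9 10 -> bits=00000000011
After insert 'owl': sets bits 8 -> bits=00000000111
After insert 'ape': sets bits 0 8 -> bits=10000000111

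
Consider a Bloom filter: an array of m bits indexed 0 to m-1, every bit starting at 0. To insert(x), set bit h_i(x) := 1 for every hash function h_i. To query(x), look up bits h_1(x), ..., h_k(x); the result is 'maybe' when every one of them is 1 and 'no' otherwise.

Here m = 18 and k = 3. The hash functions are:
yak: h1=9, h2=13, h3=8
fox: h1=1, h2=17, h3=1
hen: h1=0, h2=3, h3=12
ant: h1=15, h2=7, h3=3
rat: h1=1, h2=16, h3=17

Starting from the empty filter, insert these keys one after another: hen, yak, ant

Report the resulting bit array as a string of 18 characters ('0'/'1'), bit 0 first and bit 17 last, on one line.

Start: bits=000000000000000000
After insert 'hen': sets bits 0 3 12 -> bits=100100000000100000
After insert 'yak': sets bits 8 9 13 -> bits=100100001100110000
After insert 'ant': sets bits 3 7 15 -> bits=100100011100110100

Answer: 100100011100110100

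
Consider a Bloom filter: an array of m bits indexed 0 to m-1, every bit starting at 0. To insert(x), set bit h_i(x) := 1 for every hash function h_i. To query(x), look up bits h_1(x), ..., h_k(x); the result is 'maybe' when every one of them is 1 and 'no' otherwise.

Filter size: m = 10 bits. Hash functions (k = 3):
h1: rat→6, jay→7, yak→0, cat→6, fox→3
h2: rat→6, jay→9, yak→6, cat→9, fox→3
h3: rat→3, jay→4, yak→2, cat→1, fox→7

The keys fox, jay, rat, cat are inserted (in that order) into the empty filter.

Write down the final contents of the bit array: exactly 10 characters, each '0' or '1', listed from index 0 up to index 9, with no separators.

Answer: 0101101101

Derivation:
Start: bits=0000000000
After insert 'fox': sets bits 3 7 -> bits=0001000100
After insert 'jay': sets bits 4 7 9 -> bits=0001100101
After insert 'rat': sets bits 3 6 -> bits=0001101101
After insert 'cat': sets bits 1 6 9 -> bits=0101101101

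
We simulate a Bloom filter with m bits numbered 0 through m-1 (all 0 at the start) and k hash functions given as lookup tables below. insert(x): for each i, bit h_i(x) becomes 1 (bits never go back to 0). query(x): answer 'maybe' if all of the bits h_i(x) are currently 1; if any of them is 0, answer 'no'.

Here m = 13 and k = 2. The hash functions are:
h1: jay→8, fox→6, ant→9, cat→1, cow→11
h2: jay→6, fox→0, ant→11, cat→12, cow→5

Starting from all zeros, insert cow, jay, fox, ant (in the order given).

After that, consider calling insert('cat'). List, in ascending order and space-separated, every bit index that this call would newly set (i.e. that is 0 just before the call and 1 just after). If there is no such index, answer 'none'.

Answer: 1 12

Derivation:
Start: bits=0000000000000
After insert 'cow': sets bits 5 11 -> bits=0000010000010
After insert 'jay': sets bits 6 8 -> bits=0000011010010
After insert 'fox': sets bits 0 6 -> bits=1000011010010
After insert 'ant': sets bits 9 11 -> bits=1000011011010
insert 'cat' would touch bits 1 12; currently bit1=0, bit12=0
Bits that are 0 among those (would change 0->1): 1 12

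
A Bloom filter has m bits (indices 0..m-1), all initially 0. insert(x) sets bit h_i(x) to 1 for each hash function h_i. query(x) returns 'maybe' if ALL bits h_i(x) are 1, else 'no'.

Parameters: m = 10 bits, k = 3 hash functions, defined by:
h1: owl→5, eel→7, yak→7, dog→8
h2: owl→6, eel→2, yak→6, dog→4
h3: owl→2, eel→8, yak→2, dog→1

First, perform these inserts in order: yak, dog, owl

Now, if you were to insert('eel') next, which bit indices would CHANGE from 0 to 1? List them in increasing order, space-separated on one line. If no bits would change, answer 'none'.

Answer: none

Derivation:
Start: bits=0000000000
After insert 'yak': sets bits 2 6 7 -> bits=0010001100
After insert 'dog': sets bits 1 4 8 -> bits=0110101110
After insert 'owl': sets bits 2 5 6 -> bits=0110111110
insert 'eel' would touch bits 2 7 8; currently bit2=1, bit7=1, bit8=1
Bits that are 0 among those (would change 0->1): none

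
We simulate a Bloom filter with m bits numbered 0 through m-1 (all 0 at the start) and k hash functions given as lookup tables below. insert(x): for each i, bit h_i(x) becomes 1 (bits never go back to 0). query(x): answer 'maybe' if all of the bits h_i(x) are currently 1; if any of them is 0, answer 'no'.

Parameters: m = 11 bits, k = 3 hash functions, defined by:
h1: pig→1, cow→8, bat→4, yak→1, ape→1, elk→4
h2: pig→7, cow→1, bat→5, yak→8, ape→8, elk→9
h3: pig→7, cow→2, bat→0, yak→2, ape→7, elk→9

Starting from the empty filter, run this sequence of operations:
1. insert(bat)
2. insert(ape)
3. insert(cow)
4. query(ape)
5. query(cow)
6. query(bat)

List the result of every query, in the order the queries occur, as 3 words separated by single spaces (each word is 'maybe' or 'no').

Start: bits=00000000000
Op 1: insert bat -> sets bits 0 4 5 -> bits=10001100000
Op 2: insert ape -> sets bits 1 7 8 -> bits=11001101100
Op 3: insert cow -> sets bits 1 2 8 -> bits=11101101100
Op 4: query ape -> checks bit1=1, bit7=1, bit8=1 (all 1) -> maybe
Op 5: query cow -> checks bit1=1, bit2=1, bit8=1 (all 1) -> maybe
Op 6: query bat -> checks bit0=1, bit4=1, bit5=1 (all 1) -> maybe
Query results in order: maybe maybe maybe

Answer: maybe maybe maybe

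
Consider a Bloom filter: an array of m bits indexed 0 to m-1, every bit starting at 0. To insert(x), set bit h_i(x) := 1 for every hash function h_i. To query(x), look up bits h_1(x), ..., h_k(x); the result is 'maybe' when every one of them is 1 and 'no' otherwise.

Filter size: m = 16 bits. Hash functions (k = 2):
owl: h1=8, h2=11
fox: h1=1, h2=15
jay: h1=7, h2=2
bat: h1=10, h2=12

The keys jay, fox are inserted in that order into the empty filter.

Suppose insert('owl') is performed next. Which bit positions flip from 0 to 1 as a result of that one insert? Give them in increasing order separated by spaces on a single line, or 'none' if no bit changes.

Start: bits=0000000000000000
After insert 'jay': sets bits 2 7 -> bits=0010000100000000
After insert 'fox': sets bits 1 15 -> bits=0110000100000001
insert 'owl' would touch bits 8 11; currently bit8=0, bit11=0
Bits that are 0 among those (would change 0->1): 8 11

Answer: 8 11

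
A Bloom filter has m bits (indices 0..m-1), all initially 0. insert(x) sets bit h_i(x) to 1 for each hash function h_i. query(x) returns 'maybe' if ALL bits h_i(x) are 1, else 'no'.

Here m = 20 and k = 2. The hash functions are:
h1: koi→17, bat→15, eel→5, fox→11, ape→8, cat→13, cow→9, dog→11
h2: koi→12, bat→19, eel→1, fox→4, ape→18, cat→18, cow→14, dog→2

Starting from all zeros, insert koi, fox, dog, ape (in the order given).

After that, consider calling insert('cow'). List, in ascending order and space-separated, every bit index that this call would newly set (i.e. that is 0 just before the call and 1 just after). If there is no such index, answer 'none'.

Answer: 9 14

Derivation:
Start: bits=00000000000000000000
After insert 'koi': sets bits 12 17 -> bits=00000000000010000100
After insert 'fox': sets bits 4 11 -> bits=00001000000110000100
After insert 'dog': sets bits 2 11 -> bits=00101000000110000100
After insert 'ape': sets bits 8 18 -> bits=00101000100110000110
insert 'cow' would touch bits 9 14; currently bit9=0, bit14=0
Bits that are 0 among those (would change 0->1): 9 14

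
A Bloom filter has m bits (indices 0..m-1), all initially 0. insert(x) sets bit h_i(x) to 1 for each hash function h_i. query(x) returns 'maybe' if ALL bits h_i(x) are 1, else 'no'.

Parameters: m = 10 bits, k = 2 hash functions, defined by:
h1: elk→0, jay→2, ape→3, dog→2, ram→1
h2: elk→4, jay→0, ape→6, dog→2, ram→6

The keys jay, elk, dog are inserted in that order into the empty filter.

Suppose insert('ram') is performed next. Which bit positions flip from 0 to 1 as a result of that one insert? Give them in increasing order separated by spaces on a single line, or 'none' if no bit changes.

Start: bits=0000000000
After insert 'jay': sets bits 0 2 -> bits=1010000000
After insert 'elk': sets bits 0 4 -> bits=1010100000
After insert 'dog': sets bits 2 -> bits=1010100000
insert 'ram' would touch bits 1 6; currently bit1=0, bit6=0
Bits that are 0 among those (would change 0->1): 1 6

Answer: 1 6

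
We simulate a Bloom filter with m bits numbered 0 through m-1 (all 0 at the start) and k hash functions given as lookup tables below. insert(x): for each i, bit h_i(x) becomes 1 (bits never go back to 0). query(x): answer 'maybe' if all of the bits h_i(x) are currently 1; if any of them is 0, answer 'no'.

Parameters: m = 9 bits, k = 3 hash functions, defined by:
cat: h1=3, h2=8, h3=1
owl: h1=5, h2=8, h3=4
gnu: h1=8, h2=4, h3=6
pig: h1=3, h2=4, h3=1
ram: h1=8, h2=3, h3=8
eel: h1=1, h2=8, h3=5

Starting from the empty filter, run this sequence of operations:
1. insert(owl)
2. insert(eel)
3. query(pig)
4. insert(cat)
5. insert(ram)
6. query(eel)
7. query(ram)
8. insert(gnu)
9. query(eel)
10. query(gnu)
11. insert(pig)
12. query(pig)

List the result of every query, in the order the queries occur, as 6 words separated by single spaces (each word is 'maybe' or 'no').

Start: bits=000000000
Op 1: insert owl -> sets bits 4 5 8 -> bits=000011001
Op 2: insert eel -> sets bits 1 5 8 -> bits=010011001
Op 3: query pig -> checks bit1=1, bit3=0, bit4=1 (has a 0) -> no
Op 4: insert cat -> sets bits 1 3 8 -> bits=010111001
Op 5: insert ram -> sets bits 3 8 -> bits=010111001
Op 6: query eel -> checks bit1=1, bit5=1, bit8=1 (all 1) -> maybe
Op 7: query ram -> checks bit3=1, bit8=1 (all 1) -> maybe
Op 8: insert gnu -> sets bits 4 6 8 -> bits=010111101
Op 9: query eel -> checks bit1=1, bit5=1, bit8=1 (all 1) -> maybe
Op 10: query gnu -> checks bit4=1, bit6=1, bit8=1 (all 1) -> maybe
Op 11: insert pig -> sets bits 1 3 4 -> bits=010111101
Op 12: query pig -> checks bit1=1, bit3=1, bit4=1 (all 1) -> maybe
Query results in order: no maybe maybe maybe maybe maybe

Answer: no maybe maybe maybe maybe maybe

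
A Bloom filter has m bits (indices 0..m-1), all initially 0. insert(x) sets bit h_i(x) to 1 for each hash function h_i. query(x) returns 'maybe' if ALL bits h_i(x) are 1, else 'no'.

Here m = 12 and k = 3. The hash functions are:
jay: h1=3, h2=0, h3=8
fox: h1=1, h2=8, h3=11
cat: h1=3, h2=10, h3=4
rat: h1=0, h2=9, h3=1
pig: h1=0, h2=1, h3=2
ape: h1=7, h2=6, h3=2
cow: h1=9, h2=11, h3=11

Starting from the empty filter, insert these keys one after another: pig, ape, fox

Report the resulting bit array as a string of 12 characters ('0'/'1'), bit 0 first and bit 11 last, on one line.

Answer: 111000111001

Derivation:
Start: bits=000000000000
After insert 'pig': sets bits 0 1 2 -> bits=111000000000
After insert 'ape': sets bits 2 6 7 -> bits=111000110000
After insert 'fox': sets bits 1 8 11 -> bits=111000111001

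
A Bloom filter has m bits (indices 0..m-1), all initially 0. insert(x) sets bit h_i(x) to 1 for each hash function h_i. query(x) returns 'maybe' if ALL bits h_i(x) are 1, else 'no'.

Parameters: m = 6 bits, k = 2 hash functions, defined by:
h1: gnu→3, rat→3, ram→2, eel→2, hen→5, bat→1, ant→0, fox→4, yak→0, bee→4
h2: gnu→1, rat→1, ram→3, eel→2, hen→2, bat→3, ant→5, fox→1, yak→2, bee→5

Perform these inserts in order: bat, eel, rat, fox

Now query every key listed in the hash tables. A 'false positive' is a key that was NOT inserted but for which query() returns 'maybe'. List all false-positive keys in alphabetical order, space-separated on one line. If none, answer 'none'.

Start: bits=000000
After insert 'bat': sets bits 1 3 -> bits=010100
After insert 'eel': sets bits 2 -> bits=011100
After insert 'rat': sets bits 1 3 -> bits=011100
After insert 'fox': sets bits 1 4 -> bits=011110
Not inserted: ant bee gnu hen ram yak — query each against bits=011110:
query ant: checks bit0=0, bit5=0 (has a 0) -> no => not a false positive
query bee: checks bit4=1, bit5=0 (has a 0) -> no => not a false positive
query gnu: checks bit1=1, bit3=1 (all 1) -> maybe => FALSE POSITIVE
query hen: checks bit2=1, bit5=0 (has a 0) -> no => not a false positive
query ram: checks bit2=1, bit3=1 (all 1) -> maybe => FALSE POSITIVE
query yak: checks bit0=0, bit2=1 (has a 0) -> no => not a false positive
False positives (alphabetical): gnu ram

Answer: gnu ram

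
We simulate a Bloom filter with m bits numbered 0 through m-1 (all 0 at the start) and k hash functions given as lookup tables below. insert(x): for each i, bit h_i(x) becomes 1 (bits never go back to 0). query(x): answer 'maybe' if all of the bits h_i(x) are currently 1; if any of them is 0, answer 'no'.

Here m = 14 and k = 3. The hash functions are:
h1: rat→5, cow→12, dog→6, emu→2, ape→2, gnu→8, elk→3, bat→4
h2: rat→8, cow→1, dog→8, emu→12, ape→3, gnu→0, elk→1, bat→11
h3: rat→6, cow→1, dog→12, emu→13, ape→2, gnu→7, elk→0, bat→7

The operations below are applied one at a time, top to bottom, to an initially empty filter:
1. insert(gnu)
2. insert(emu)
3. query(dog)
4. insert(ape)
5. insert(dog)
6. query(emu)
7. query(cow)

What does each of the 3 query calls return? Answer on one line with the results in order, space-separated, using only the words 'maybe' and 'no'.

Answer: no maybe no

Derivation:
Start: bits=00000000000000
Op 1: insert gnu -> sets bits 0 7 8 -> bits=10000001100000
Op 2: insert emu -> sets bits 2 12 13 -> bits=10100001100011
Op 3: query dog -> checks bit6=0, bit8=1, bit12=1 (has a 0) -> no
Op 4: insert ape -> sets bits 2 3 -> bits=10110001100011
Op 5: insert dog -> sets bits 6 8 12 -> bits=10110011100011
Op 6: query emu -> checks bit2=1, bit12=1, bit13=1 (all 1) -> maybe
Op 7: query cow -> checks bit1=0, bit12=1 (has a 0) -> no
Query results in order: no maybe no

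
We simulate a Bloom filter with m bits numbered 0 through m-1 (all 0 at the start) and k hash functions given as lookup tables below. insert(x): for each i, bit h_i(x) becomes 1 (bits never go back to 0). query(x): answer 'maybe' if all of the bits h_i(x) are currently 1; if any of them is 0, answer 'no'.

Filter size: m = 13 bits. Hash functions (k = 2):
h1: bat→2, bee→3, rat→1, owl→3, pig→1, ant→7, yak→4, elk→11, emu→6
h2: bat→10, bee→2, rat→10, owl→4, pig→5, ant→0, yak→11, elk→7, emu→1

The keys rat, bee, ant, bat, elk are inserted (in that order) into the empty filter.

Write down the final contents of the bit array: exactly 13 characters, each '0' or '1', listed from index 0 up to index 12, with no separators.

Answer: 1111000100110

Derivation:
Start: bits=0000000000000
After insert 'rat': sets bits 1 10 -> bits=0100000000100
After insert 'bee': sets bits 2 3 -> bits=0111000000100
After insert 'ant': sets bits 0 7 -> bits=1111000100100
After insert 'bat': sets bits 2 10 -> bits=1111000100100
After insert 'elk': sets bits 7 11 -> bits=1111000100110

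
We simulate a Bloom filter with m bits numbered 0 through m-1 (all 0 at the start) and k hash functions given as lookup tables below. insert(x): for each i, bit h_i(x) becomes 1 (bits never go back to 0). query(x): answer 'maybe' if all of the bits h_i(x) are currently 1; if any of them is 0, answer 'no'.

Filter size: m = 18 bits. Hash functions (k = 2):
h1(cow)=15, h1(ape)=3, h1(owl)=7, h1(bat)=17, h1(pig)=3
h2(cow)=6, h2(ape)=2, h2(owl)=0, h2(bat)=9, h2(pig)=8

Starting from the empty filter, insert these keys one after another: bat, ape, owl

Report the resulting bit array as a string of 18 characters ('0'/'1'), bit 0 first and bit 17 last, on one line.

Start: bits=000000000000000000
After insert 'bat': sets bits 9 17 -> bits=000000000100000001
After insert 'ape': sets bits 2 3 -> bits=001100000100000001
After insert 'owl': sets bits 0 7 -> bits=101100010100000001

Answer: 101100010100000001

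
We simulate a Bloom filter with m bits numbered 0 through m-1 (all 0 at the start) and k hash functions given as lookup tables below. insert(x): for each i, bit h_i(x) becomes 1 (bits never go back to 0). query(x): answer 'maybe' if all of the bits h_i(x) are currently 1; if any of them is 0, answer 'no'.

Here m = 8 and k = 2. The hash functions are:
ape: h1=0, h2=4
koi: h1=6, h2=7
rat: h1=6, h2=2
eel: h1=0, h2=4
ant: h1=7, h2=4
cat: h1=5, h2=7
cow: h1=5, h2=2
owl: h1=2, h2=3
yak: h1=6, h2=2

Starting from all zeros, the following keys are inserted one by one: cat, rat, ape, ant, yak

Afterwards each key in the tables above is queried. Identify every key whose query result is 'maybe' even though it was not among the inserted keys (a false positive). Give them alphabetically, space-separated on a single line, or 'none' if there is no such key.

Start: bits=00000000
After insert 'cat': sets bits 5 7 -> bits=00000101
After insert 'rat': sets bits 2 6 -> bits=00100111
After insert 'ape': sets bits 0 4 -> bits=10101111
After insert 'ant': sets bits 4 7 -> bits=10101111
After insert 'yak': sets bits 2 6 -> bits=10101111
Not inserted: cow eel koi owl — query each against bits=10101111:
query cow: checks bit2=1, bit5=1 (all 1) -> maybe => FALSE POSITIVE
query eel: checks bit0=1, bit4=1 (all 1) -> maybe => FALSE POSITIVE
query koi: checks bit6=1, bit7=1 (all 1) -> maybe => FALSE POSITIVE
query owl: checks bit2=1, bit3=0 (has a 0) -> no => not a false positive
False positives (alphabetical): cow eel koi

Answer: cow eel koi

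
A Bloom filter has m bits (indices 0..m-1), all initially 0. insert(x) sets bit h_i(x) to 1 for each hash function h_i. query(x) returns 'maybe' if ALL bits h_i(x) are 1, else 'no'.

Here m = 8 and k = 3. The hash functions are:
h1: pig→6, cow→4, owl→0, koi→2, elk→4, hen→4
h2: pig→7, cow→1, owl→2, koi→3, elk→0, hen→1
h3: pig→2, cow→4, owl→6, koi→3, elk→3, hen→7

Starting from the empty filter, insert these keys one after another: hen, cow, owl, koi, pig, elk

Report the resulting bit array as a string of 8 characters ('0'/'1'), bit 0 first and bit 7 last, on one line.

Answer: 11111011

Derivation:
Start: bits=00000000
After insert 'hen': sets bits 1 4 7 -> bits=01001001
After insert 'cow': sets bits 1 4 -> bits=01001001
After insert 'owl': sets bits 0 2 6 -> bits=11101011
After insert 'koi': sets bits 2 3 -> bits=11111011
After insert 'pig': sets bits 2 6 7 -> bits=11111011
After insert 'elk': sets bits 0 3 4 -> bits=11111011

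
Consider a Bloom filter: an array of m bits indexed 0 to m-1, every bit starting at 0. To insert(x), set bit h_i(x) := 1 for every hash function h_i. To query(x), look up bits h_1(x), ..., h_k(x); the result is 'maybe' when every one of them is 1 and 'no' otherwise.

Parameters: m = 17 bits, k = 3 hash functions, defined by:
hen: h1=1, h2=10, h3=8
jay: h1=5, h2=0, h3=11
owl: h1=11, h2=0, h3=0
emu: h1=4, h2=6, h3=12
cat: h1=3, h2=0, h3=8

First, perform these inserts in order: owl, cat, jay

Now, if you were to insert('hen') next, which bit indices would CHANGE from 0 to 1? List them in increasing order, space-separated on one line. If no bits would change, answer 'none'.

Answer: 1 10

Derivation:
Start: bits=00000000000000000
After insert 'owl': sets bits 0 11 -> bits=10000000000100000
After insert 'cat': sets bits 0 3 8 -> bits=10010000100100000
After insert 'jay': sets bits 0 5 11 -> bits=10010100100100000
insert 'hen' would touch bits 1 8 10; currently bit1=0, bit8=1, bit10=0
Bits that are 0 among those (would change 0->1): 1 10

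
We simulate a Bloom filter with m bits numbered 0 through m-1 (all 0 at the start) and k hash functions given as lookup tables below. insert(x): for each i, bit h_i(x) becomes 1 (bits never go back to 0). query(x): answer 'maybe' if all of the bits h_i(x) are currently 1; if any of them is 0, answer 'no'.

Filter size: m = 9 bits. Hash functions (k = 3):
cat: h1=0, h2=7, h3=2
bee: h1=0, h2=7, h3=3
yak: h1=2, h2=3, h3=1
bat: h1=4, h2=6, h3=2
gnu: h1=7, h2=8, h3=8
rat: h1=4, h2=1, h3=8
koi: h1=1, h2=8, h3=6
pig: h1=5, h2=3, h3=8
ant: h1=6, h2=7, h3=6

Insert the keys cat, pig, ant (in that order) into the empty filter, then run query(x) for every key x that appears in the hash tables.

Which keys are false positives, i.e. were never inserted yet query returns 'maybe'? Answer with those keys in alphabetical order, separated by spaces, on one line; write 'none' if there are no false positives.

Answer: bee gnu

Derivation:
Start: bits=000000000
After insert 'cat': sets bits 0 2 7 -> bits=101000010
After insert 'pig': sets bits 3 5 8 -> bits=101101011
After insert 'ant': sets bits 6 7 -> bits=101101111
Not inserted: bat bee gnu koi rat yak — query each against bits=101101111:
query bat: checks bit2=1, bit4=0, bit6=1 (has a 0) -> no => not a false positive
query bee: checks bit0=1, bit3=1, bit7=1 (all 1) -> maybe => FALSE POSITIVE
query gnu: checks bit7=1, bit8=1 (all 1) -> maybe => FALSE POSITIVE
query koi: checks bit1=0, bit6=1, bit8=1 (has a 0) -> no => not a false positive
query rat: checks bit1=0, bit4=0, bit8=1 (has a 0) -> no => not a false positive
query yak: checks bit1=0, bit2=1, bit3=1 (has a 0) -> no => not a false positive
False positives (alphabetical): bee gnu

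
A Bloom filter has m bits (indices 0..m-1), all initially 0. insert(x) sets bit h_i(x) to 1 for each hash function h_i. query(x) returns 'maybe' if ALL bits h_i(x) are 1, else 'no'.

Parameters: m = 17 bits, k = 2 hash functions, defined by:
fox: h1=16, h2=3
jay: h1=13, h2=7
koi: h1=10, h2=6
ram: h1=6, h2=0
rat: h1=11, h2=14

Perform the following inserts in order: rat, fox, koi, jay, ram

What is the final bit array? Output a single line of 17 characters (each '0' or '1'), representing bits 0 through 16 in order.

Start: bits=00000000000000000
After insert 'rat': sets bits 11 14 -> bits=00000000000100100
After insert 'fox': sets bits 3 16 -> bits=00010000000100101
After insert 'koi': sets bits 6 10 -> bits=00010010001100101
After insert 'jay': sets bits 7 13 -> bits=00010011001101101
After insert 'ram': sets bits 0 6 -> bits=10010011001101101

Answer: 10010011001101101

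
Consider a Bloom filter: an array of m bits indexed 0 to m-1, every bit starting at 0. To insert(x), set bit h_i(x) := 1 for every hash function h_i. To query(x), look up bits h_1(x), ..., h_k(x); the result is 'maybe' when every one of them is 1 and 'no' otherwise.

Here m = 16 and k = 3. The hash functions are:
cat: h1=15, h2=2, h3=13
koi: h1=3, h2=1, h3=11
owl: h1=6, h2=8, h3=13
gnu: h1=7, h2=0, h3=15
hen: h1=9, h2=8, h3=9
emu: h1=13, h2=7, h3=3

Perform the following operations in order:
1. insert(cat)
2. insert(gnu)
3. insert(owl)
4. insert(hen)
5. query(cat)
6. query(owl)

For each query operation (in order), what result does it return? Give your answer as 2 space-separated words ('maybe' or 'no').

Answer: maybe maybe

Derivation:
Start: bits=0000000000000000
Op 1: insert cat -> sets bits 2 13 15 -> bits=0010000000000101
Op 2: insert gnu -> sets bits 0 7 15 -> bits=1010000100000101
Op 3: insert owl -> sets bits 6 8 13 -> bits=1010001110000101
Op 4: insert hen -> sets bits 8 9 -> bits=1010001111000101
Op 5: query cat -> checks bit2=1, bit13=1, bit15=1 (all 1) -> maybe
Op 6: query owl -> checks bit6=1, bit8=1, bit13=1 (all 1) -> maybe
Query results in order: maybe maybe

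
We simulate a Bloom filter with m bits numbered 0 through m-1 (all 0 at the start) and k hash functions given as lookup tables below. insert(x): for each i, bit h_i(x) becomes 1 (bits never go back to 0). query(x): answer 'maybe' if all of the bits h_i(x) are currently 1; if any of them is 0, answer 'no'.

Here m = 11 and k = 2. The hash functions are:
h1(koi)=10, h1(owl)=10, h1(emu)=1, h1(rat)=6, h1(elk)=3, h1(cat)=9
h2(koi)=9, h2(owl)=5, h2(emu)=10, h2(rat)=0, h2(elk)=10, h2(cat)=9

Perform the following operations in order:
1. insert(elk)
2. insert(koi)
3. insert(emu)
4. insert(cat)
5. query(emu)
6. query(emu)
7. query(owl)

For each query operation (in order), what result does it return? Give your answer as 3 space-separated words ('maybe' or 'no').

Start: bits=00000000000
Op 1: insert elk -> sets bits 3 10 -> bits=00010000001
Op 2: insert koi -> sets bits 9 10 -> bits=00010000011
Op 3: insert emu -> sets bits 1 10 -> bits=01010000011
Op 4: insert cat -> sets bits 9 -> bits=01010000011
Op 5: query emu -> checks bit1=1, bit10=1 (all 1) -> maybe
Op 6: query emu -> checks bit1=1, bit10=1 (all 1) -> maybe
Op 7: query owl -> checks bit5=0, bit10=1 (has a 0) -> no
Query results in order: maybe maybe no

Answer: maybe maybe no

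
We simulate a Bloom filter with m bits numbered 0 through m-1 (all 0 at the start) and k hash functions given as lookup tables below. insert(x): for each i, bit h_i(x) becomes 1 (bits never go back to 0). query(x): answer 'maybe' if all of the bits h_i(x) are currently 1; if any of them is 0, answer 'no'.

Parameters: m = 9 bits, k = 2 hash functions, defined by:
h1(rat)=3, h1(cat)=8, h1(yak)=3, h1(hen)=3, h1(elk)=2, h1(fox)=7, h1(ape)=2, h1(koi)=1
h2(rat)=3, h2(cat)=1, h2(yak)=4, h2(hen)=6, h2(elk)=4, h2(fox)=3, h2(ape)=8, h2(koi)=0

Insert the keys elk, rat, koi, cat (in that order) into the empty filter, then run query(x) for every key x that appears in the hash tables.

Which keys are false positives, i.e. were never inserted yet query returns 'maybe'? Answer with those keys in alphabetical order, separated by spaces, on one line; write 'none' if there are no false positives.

Answer: ape yak

Derivation:
Start: bits=000000000
After insert 'elk': sets bits 2 4 -> bits=001010000
After insert 'rat': sets bits 3 -> bits=001110000
After insert 'koi': sets bits 0 1 -> bits=111110000
After insert 'cat': sets bits 1 8 -> bits=111110001
Not inserted: ape fox hen yak — query each against bits=111110001:
query ape: checks bit2=1, bit8=1 (all 1) -> maybe => FALSE POSITIVE
query fox: checks bit3=1, bit7=0 (has a 0) -> no => not a false positive
query hen: checks bit3=1, bit6=0 (has a 0) -> no => not a false positive
query yak: checks bit3=1, bit4=1 (all 1) -> maybe => FALSE POSITIVE
False positives (alphabetical): ape yak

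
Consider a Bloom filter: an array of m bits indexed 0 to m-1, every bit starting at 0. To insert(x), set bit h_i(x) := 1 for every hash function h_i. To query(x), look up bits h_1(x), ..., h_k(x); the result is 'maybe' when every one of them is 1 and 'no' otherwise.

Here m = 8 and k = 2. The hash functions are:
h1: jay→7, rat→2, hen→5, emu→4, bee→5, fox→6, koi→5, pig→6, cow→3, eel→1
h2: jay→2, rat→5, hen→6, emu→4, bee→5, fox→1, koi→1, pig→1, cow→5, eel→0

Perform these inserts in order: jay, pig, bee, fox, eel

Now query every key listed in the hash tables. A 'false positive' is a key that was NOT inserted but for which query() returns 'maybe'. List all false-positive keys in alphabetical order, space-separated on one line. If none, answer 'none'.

Start: bits=00000000
After insert 'jay': sets bits 2 7 -> bits=00100001
After insert 'pig': sets bits 1 6 -> bits=01100011
After insert 'bee': sets bits 5 -> bits=01100111
After insert 'fox': sets bits 1 6 -> bits=01100111
After insert 'eel': sets bits 0 1 -> bits=11100111
Not inserted: cow emu hen koi rat — query each against bits=11100111:
query cow: checks bit3=0, bit5=1 (has a 0) -> no => not a false positive
query emu: checks bit4=0 (has a 0) -> no => not a false positive
query hen: checks bit5=1, bit6=1 (all 1) -> maybe => FALSE POSITIVE
query koi: checks bit1=1, bit5=1 (all 1) -> maybe => FALSE POSITIVE
query rat: checks bit2=1, bit5=1 (all 1) -> maybe => FALSE POSITIVE
False positives (alphabetical): hen koi rat

Answer: hen koi rat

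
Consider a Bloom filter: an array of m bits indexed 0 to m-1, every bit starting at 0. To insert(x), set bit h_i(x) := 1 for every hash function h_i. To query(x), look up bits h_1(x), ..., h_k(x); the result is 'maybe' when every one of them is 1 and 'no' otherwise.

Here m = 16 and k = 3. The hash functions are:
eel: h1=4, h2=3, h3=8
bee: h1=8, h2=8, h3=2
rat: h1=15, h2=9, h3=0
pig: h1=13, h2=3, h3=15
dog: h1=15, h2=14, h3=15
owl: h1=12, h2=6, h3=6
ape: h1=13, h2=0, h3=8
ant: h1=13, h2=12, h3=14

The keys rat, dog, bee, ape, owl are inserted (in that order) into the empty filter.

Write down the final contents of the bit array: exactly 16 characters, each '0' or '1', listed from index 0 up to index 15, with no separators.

Answer: 1010001011001111

Derivation:
Start: bits=0000000000000000
After insert 'rat': sets bits 0 9 15 -> bits=1000000001000001
After insert 'dog': sets bits 14 15 -> bits=1000000001000011
After insert 'bee': sets bits 2 8 -> bits=1010000011000011
After insert 'ape': sets bits 0 8 13 -> bits=1010000011000111
After insert 'owl': sets bits 6 12 -> bits=1010001011001111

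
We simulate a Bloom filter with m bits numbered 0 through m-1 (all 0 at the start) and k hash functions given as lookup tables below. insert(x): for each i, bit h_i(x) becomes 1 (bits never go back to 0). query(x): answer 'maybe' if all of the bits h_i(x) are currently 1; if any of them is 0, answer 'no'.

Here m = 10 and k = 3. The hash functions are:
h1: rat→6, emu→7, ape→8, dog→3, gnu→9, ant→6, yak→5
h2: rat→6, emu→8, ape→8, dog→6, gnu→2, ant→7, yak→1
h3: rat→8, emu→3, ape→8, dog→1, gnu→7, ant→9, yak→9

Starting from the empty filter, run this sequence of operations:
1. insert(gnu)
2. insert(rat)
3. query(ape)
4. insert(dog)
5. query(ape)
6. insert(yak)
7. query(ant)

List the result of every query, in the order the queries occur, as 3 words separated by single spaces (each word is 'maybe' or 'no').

Answer: maybe maybe maybe

Derivation:
Start: bits=0000000000
Op 1: insert gnu -> sets bits 2 7 9 -> bits=0010000101
Op 2: insert rat -> sets bits 6 8 -> bits=0010001111
Op 3: query ape -> checks bit8=1 (all 1) -> maybe
Op 4: insert dog -> sets bits 1 3 6 -> bits=0111001111
Op 5: query ape -> checks bit8=1 (all 1) -> maybe
Op 6: insert yak -> sets bits 1 5 9 -> bits=0111011111
Op 7: query ant -> checks bit6=1, bit7=1, bit9=1 (all 1) -> maybe
Query results in order: maybe maybe maybe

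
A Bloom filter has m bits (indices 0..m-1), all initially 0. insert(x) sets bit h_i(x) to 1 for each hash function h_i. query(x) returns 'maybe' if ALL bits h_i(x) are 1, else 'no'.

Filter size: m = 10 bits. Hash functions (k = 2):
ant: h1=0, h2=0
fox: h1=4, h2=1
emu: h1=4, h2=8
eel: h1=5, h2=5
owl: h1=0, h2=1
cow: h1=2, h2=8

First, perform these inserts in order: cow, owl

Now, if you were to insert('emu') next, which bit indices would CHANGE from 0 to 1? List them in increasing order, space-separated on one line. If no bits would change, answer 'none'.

Answer: 4

Derivation:
Start: bits=0000000000
After insert 'cow': sets bits 2 8 -> bits=0010000010
After insert 'owl': sets bits 0 1 -> bits=1110000010
insert 'emu' would touch bits 4 8; currently bit4=0, bit8=1
Bits that are 0 among those (would change 0->1): 4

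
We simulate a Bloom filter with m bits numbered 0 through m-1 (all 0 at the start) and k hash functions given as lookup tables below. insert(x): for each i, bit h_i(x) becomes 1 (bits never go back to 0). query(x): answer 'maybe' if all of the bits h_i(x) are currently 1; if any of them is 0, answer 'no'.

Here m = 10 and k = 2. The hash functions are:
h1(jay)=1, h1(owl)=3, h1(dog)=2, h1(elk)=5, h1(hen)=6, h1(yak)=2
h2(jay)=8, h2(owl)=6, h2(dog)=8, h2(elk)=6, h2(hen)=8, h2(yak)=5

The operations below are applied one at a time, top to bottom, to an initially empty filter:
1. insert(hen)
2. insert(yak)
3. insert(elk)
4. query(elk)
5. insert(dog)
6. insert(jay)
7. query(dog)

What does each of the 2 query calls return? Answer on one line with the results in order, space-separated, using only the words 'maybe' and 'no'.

Start: bits=0000000000
Op 1: insert hen -> sets bits 6 8 -> bits=0000001010
Op 2: insert yak -> sets bits 2 5 -> bits=0010011010
Op 3: insert elk -> sets bits 5 6 -> bits=0010011010
Op 4: query elk -> checks bit5=1, bit6=1 (all 1) -> maybe
Op 5: insert dog -> sets bits 2 8 -> bits=0010011010
Op 6: insert jay -> sets bits 1 8 -> bits=0110011010
Op 7: query dog -> checks bit2=1, bit8=1 (all 1) -> maybe
Query results in order: maybe maybe

Answer: maybe maybe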